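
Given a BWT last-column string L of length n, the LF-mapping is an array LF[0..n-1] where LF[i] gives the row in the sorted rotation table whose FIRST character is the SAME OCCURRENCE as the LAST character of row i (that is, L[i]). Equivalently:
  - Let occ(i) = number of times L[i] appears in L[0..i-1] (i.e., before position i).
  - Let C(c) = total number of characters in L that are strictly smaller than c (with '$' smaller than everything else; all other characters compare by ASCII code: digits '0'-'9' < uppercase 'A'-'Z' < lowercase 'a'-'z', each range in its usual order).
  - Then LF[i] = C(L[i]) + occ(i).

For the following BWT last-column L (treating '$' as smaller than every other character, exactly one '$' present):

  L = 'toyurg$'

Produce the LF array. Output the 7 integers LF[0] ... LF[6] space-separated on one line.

Char counts: '$':1, 'g':1, 'o':1, 'r':1, 't':1, 'u':1, 'y':1
C (first-col start): C('$')=0, C('g')=1, C('o')=2, C('r')=3, C('t')=4, C('u')=5, C('y')=6
L[0]='t': occ=0, LF[0]=C('t')+0=4+0=4
L[1]='o': occ=0, LF[1]=C('o')+0=2+0=2
L[2]='y': occ=0, LF[2]=C('y')+0=6+0=6
L[3]='u': occ=0, LF[3]=C('u')+0=5+0=5
L[4]='r': occ=0, LF[4]=C('r')+0=3+0=3
L[5]='g': occ=0, LF[5]=C('g')+0=1+0=1
L[6]='$': occ=0, LF[6]=C('$')+0=0+0=0

Answer: 4 2 6 5 3 1 0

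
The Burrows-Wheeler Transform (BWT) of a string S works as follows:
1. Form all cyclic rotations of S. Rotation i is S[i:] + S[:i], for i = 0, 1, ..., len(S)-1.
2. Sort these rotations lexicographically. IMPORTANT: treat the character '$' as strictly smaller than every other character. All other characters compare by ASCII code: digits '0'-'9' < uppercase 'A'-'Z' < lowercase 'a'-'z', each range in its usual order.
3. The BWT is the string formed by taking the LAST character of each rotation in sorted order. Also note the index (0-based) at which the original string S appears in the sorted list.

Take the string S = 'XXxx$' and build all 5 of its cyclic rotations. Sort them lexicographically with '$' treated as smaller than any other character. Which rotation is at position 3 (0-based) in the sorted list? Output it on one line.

Answer: x$XXx

Derivation:
All 5 rotations (rotation i = S[i:]+S[:i]):
  rot[0] = XXxx$
  rot[1] = Xxx$X
  rot[2] = xx$XX
  rot[3] = x$XXx
  rot[4] = $XXxx
Sorted (with $ < everything):
  sorted[0] = $XXxx
  sorted[1] = XXxx$
  sorted[2] = Xxx$X
  sorted[3] = x$XXx
  sorted[4] = xx$XX
sorted[3] = x$XXx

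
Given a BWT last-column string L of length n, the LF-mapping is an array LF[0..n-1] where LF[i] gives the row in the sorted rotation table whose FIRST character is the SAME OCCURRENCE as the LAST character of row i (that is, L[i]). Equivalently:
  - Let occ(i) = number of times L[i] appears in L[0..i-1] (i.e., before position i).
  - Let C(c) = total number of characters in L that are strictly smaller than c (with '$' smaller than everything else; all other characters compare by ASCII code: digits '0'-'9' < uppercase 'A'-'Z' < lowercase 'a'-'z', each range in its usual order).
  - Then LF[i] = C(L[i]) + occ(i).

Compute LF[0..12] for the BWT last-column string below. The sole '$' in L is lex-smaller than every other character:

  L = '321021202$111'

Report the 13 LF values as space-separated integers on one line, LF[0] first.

Answer: 12 8 3 1 9 4 10 2 11 0 5 6 7

Derivation:
Char counts: '$':1, '0':2, '1':5, '2':4, '3':1
C (first-col start): C('$')=0, C('0')=1, C('1')=3, C('2')=8, C('3')=12
L[0]='3': occ=0, LF[0]=C('3')+0=12+0=12
L[1]='2': occ=0, LF[1]=C('2')+0=8+0=8
L[2]='1': occ=0, LF[2]=C('1')+0=3+0=3
L[3]='0': occ=0, LF[3]=C('0')+0=1+0=1
L[4]='2': occ=1, LF[4]=C('2')+1=8+1=9
L[5]='1': occ=1, LF[5]=C('1')+1=3+1=4
L[6]='2': occ=2, LF[6]=C('2')+2=8+2=10
L[7]='0': occ=1, LF[7]=C('0')+1=1+1=2
L[8]='2': occ=3, LF[8]=C('2')+3=8+3=11
L[9]='$': occ=0, LF[9]=C('$')+0=0+0=0
L[10]='1': occ=2, LF[10]=C('1')+2=3+2=5
L[11]='1': occ=3, LF[11]=C('1')+3=3+3=6
L[12]='1': occ=4, LF[12]=C('1')+4=3+4=7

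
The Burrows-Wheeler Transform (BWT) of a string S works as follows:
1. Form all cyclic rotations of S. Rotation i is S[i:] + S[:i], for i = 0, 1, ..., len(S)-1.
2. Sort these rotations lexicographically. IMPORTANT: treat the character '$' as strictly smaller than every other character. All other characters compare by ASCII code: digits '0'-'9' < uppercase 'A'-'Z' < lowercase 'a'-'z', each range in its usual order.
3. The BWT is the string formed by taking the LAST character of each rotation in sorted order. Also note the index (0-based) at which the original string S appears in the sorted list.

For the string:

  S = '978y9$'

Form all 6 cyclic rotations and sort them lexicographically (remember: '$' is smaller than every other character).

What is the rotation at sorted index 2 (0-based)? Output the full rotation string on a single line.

All 6 rotations (rotation i = S[i:]+S[:i]):
  rot[0] = 978y9$
  rot[1] = 78y9$9
  rot[2] = 8y9$97
  rot[3] = y9$978
  rot[4] = 9$978y
  rot[5] = $978y9
Sorted (with $ < everything):
  sorted[0] = $978y9
  sorted[1] = 78y9$9
  sorted[2] = 8y9$97
  sorted[3] = 9$978y
  sorted[4] = 978y9$
  sorted[5] = y9$978
sorted[2] = 8y9$97

Answer: 8y9$97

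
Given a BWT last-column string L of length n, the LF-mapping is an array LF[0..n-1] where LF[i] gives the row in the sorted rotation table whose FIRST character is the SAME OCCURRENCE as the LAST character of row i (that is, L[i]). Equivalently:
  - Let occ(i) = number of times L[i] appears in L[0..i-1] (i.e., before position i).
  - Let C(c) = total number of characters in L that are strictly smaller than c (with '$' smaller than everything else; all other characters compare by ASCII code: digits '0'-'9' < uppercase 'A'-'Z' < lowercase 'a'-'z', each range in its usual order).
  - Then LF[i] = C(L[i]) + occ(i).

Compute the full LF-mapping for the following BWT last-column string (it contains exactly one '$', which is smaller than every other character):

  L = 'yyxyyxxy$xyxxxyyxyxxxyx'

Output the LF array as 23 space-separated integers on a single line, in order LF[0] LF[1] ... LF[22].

Answer: 13 14 1 15 16 2 3 17 0 4 18 5 6 7 19 20 8 21 9 10 11 22 12

Derivation:
Char counts: '$':1, 'x':12, 'y':10
C (first-col start): C('$')=0, C('x')=1, C('y')=13
L[0]='y': occ=0, LF[0]=C('y')+0=13+0=13
L[1]='y': occ=1, LF[1]=C('y')+1=13+1=14
L[2]='x': occ=0, LF[2]=C('x')+0=1+0=1
L[3]='y': occ=2, LF[3]=C('y')+2=13+2=15
L[4]='y': occ=3, LF[4]=C('y')+3=13+3=16
L[5]='x': occ=1, LF[5]=C('x')+1=1+1=2
L[6]='x': occ=2, LF[6]=C('x')+2=1+2=3
L[7]='y': occ=4, LF[7]=C('y')+4=13+4=17
L[8]='$': occ=0, LF[8]=C('$')+0=0+0=0
L[9]='x': occ=3, LF[9]=C('x')+3=1+3=4
L[10]='y': occ=5, LF[10]=C('y')+5=13+5=18
L[11]='x': occ=4, LF[11]=C('x')+4=1+4=5
L[12]='x': occ=5, LF[12]=C('x')+5=1+5=6
L[13]='x': occ=6, LF[13]=C('x')+6=1+6=7
L[14]='y': occ=6, LF[14]=C('y')+6=13+6=19
L[15]='y': occ=7, LF[15]=C('y')+7=13+7=20
L[16]='x': occ=7, LF[16]=C('x')+7=1+7=8
L[17]='y': occ=8, LF[17]=C('y')+8=13+8=21
L[18]='x': occ=8, LF[18]=C('x')+8=1+8=9
L[19]='x': occ=9, LF[19]=C('x')+9=1+9=10
L[20]='x': occ=10, LF[20]=C('x')+10=1+10=11
L[21]='y': occ=9, LF[21]=C('y')+9=13+9=22
L[22]='x': occ=11, LF[22]=C('x')+11=1+11=12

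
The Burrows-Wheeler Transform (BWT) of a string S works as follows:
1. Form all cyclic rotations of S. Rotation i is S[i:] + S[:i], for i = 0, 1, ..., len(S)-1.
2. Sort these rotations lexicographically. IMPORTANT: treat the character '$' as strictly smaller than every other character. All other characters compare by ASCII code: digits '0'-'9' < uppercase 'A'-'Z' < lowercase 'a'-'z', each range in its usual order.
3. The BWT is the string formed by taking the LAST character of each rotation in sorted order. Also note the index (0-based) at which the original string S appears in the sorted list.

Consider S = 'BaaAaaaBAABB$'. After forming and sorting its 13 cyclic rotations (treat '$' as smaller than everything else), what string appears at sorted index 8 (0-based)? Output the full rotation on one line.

Answer: aAaaaBAABB$Ba

Derivation:
All 13 rotations (rotation i = S[i:]+S[:i]):
  rot[0] = BaaAaaaBAABB$
  rot[1] = aaAaaaBAABB$B
  rot[2] = aAaaaBAABB$Ba
  rot[3] = AaaaBAABB$Baa
  rot[4] = aaaBAABB$BaaA
  rot[5] = aaBAABB$BaaAa
  rot[6] = aBAABB$BaaAaa
  rot[7] = BAABB$BaaAaaa
  rot[8] = AABB$BaaAaaaB
  rot[9] = ABB$BaaAaaaBA
  rot[10] = BB$BaaAaaaBAA
  rot[11] = B$BaaAaaaBAAB
  rot[12] = $BaaAaaaBAABB
Sorted (with $ < everything):
  sorted[0] = $BaaAaaaBAABB
  sorted[1] = AABB$BaaAaaaB
  sorted[2] = ABB$BaaAaaaBA
  sorted[3] = AaaaBAABB$Baa
  sorted[4] = B$BaaAaaaBAAB
  sorted[5] = BAABB$BaaAaaa
  sorted[6] = BB$BaaAaaaBAA
  sorted[7] = BaaAaaaBAABB$
  sorted[8] = aAaaaBAABB$Ba
  sorted[9] = aBAABB$BaaAaa
  sorted[10] = aaAaaaBAABB$B
  sorted[11] = aaBAABB$BaaAa
  sorted[12] = aaaBAABB$BaaA
sorted[8] = aAaaaBAABB$Ba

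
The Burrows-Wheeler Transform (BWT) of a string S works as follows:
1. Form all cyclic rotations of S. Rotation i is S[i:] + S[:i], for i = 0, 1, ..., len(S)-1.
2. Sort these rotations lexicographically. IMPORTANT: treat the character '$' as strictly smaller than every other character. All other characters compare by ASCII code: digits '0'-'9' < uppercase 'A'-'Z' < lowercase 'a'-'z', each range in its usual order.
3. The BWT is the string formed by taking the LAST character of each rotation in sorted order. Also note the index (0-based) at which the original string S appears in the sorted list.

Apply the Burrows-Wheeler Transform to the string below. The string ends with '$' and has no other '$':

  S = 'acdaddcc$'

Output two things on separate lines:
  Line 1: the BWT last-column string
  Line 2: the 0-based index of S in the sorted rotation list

Answer: c$dcdacda
1

Derivation:
All 9 rotations (rotation i = S[i:]+S[:i]):
  rot[0] = acdaddcc$
  rot[1] = cdaddcc$a
  rot[2] = daddcc$ac
  rot[3] = addcc$acd
  rot[4] = ddcc$acda
  rot[5] = dcc$acdad
  rot[6] = cc$acdadd
  rot[7] = c$acdaddc
  rot[8] = $acdaddcc
Sorted (with $ < everything):
  sorted[0] = $acdaddcc  (last char: 'c')
  sorted[1] = acdaddcc$  (last char: '$')
  sorted[2] = addcc$acd  (last char: 'd')
  sorted[3] = c$acdaddc  (last char: 'c')
  sorted[4] = cc$acdadd  (last char: 'd')
  sorted[5] = cdaddcc$a  (last char: 'a')
  sorted[6] = daddcc$ac  (last char: 'c')
  sorted[7] = dcc$acdad  (last char: 'd')
  sorted[8] = ddcc$acda  (last char: 'a')
Last column: c$dcdacda
Original string S is at sorted index 1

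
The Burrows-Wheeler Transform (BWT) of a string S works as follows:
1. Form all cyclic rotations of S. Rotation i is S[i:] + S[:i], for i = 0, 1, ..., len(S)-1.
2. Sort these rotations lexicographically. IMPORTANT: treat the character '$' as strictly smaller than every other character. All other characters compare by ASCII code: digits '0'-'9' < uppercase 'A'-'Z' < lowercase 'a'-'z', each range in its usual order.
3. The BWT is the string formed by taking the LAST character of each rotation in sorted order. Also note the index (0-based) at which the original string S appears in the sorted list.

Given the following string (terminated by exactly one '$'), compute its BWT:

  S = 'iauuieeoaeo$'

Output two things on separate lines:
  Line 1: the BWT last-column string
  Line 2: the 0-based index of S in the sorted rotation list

Answer: ooiiae$ueeua
6

Derivation:
All 12 rotations (rotation i = S[i:]+S[:i]):
  rot[0] = iauuieeoaeo$
  rot[1] = auuieeoaeo$i
  rot[2] = uuieeoaeo$ia
  rot[3] = uieeoaeo$iau
  rot[4] = ieeoaeo$iauu
  rot[5] = eeoaeo$iauui
  rot[6] = eoaeo$iauuie
  rot[7] = oaeo$iauuiee
  rot[8] = aeo$iauuieeo
  rot[9] = eo$iauuieeoa
  rot[10] = o$iauuieeoae
  rot[11] = $iauuieeoaeo
Sorted (with $ < everything):
  sorted[0] = $iauuieeoaeo  (last char: 'o')
  sorted[1] = aeo$iauuieeo  (last char: 'o')
  sorted[2] = auuieeoaeo$i  (last char: 'i')
  sorted[3] = eeoaeo$iauui  (last char: 'i')
  sorted[4] = eo$iauuieeoa  (last char: 'a')
  sorted[5] = eoaeo$iauuie  (last char: 'e')
  sorted[6] = iauuieeoaeo$  (last char: '$')
  sorted[7] = ieeoaeo$iauu  (last char: 'u')
  sorted[8] = o$iauuieeoae  (last char: 'e')
  sorted[9] = oaeo$iauuiee  (last char: 'e')
  sorted[10] = uieeoaeo$iau  (last char: 'u')
  sorted[11] = uuieeoaeo$ia  (last char: 'a')
Last column: ooiiae$ueeua
Original string S is at sorted index 6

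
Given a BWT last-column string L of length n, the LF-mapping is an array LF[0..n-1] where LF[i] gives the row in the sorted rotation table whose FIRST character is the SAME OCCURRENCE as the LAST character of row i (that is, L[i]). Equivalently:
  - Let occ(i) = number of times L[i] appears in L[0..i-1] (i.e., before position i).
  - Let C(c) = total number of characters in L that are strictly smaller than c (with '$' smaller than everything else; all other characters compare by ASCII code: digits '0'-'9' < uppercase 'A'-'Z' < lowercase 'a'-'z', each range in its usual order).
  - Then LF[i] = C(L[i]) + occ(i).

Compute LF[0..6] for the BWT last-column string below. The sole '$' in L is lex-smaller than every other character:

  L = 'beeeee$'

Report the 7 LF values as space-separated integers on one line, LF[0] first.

Answer: 1 2 3 4 5 6 0

Derivation:
Char counts: '$':1, 'b':1, 'e':5
C (first-col start): C('$')=0, C('b')=1, C('e')=2
L[0]='b': occ=0, LF[0]=C('b')+0=1+0=1
L[1]='e': occ=0, LF[1]=C('e')+0=2+0=2
L[2]='e': occ=1, LF[2]=C('e')+1=2+1=3
L[3]='e': occ=2, LF[3]=C('e')+2=2+2=4
L[4]='e': occ=3, LF[4]=C('e')+3=2+3=5
L[5]='e': occ=4, LF[5]=C('e')+4=2+4=6
L[6]='$': occ=0, LF[6]=C('$')+0=0+0=0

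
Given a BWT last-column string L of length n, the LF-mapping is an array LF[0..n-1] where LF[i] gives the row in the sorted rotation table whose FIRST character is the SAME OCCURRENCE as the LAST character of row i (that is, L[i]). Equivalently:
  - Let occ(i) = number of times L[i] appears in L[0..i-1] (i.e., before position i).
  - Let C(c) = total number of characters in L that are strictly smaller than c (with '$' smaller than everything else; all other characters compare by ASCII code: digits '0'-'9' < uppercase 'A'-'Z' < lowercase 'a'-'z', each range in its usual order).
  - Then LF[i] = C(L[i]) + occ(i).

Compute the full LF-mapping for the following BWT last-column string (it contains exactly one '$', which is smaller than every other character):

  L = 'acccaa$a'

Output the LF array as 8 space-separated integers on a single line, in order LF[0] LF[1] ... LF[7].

Answer: 1 5 6 7 2 3 0 4

Derivation:
Char counts: '$':1, 'a':4, 'c':3
C (first-col start): C('$')=0, C('a')=1, C('c')=5
L[0]='a': occ=0, LF[0]=C('a')+0=1+0=1
L[1]='c': occ=0, LF[1]=C('c')+0=5+0=5
L[2]='c': occ=1, LF[2]=C('c')+1=5+1=6
L[3]='c': occ=2, LF[3]=C('c')+2=5+2=7
L[4]='a': occ=1, LF[4]=C('a')+1=1+1=2
L[5]='a': occ=2, LF[5]=C('a')+2=1+2=3
L[6]='$': occ=0, LF[6]=C('$')+0=0+0=0
L[7]='a': occ=3, LF[7]=C('a')+3=1+3=4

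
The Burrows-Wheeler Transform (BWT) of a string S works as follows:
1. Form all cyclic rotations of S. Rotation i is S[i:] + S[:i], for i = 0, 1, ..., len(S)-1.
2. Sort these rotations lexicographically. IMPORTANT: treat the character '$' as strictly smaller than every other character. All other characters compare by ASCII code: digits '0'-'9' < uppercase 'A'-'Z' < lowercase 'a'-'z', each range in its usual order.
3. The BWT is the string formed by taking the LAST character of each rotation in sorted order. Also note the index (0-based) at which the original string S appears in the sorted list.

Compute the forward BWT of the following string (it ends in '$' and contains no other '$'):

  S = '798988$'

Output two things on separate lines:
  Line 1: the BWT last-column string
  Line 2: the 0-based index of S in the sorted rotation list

All 7 rotations (rotation i = S[i:]+S[:i]):
  rot[0] = 798988$
  rot[1] = 98988$7
  rot[2] = 8988$79
  rot[3] = 988$798
  rot[4] = 88$7989
  rot[5] = 8$79898
  rot[6] = $798988
Sorted (with $ < everything):
  sorted[0] = $798988  (last char: '8')
  sorted[1] = 798988$  (last char: '$')
  sorted[2] = 8$79898  (last char: '8')
  sorted[3] = 88$7989  (last char: '9')
  sorted[4] = 8988$79  (last char: '9')
  sorted[5] = 988$798  (last char: '8')
  sorted[6] = 98988$7  (last char: '7')
Last column: 8$89987
Original string S is at sorted index 1

Answer: 8$89987
1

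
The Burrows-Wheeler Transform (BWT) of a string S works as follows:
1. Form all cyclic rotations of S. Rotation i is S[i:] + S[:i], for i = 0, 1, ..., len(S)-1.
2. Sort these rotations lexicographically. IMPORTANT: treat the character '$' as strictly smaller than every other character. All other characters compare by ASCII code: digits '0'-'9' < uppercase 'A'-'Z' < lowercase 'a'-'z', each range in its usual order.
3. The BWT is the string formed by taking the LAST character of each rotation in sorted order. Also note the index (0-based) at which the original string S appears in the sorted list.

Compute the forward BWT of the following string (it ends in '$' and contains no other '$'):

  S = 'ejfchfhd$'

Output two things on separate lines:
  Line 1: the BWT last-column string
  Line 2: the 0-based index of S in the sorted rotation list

All 9 rotations (rotation i = S[i:]+S[:i]):
  rot[0] = ejfchfhd$
  rot[1] = jfchfhd$e
  rot[2] = fchfhd$ej
  rot[3] = chfhd$ejf
  rot[4] = hfhd$ejfc
  rot[5] = fhd$ejfch
  rot[6] = hd$ejfchf
  rot[7] = d$ejfchfh
  rot[8] = $ejfchfhd
Sorted (with $ < everything):
  sorted[0] = $ejfchfhd  (last char: 'd')
  sorted[1] = chfhd$ejf  (last char: 'f')
  sorted[2] = d$ejfchfh  (last char: 'h')
  sorted[3] = ejfchfhd$  (last char: '$')
  sorted[4] = fchfhd$ej  (last char: 'j')
  sorted[5] = fhd$ejfch  (last char: 'h')
  sorted[6] = hd$ejfchf  (last char: 'f')
  sorted[7] = hfhd$ejfc  (last char: 'c')
  sorted[8] = jfchfhd$e  (last char: 'e')
Last column: dfh$jhfce
Original string S is at sorted index 3

Answer: dfh$jhfce
3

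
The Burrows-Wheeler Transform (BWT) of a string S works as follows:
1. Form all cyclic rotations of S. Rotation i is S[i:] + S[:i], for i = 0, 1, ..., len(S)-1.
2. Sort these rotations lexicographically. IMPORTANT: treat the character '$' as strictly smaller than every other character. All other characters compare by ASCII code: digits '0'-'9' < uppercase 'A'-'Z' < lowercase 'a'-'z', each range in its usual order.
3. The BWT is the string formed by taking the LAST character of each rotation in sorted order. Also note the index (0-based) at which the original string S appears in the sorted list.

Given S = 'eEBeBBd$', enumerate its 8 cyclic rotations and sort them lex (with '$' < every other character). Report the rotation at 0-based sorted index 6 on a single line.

Answer: eBBd$eEB

Derivation:
All 8 rotations (rotation i = S[i:]+S[:i]):
  rot[0] = eEBeBBd$
  rot[1] = EBeBBd$e
  rot[2] = BeBBd$eE
  rot[3] = eBBd$eEB
  rot[4] = BBd$eEBe
  rot[5] = Bd$eEBeB
  rot[6] = d$eEBeBB
  rot[7] = $eEBeBBd
Sorted (with $ < everything):
  sorted[0] = $eEBeBBd
  sorted[1] = BBd$eEBe
  sorted[2] = Bd$eEBeB
  sorted[3] = BeBBd$eE
  sorted[4] = EBeBBd$e
  sorted[5] = d$eEBeBB
  sorted[6] = eBBd$eEB
  sorted[7] = eEBeBBd$
sorted[6] = eBBd$eEB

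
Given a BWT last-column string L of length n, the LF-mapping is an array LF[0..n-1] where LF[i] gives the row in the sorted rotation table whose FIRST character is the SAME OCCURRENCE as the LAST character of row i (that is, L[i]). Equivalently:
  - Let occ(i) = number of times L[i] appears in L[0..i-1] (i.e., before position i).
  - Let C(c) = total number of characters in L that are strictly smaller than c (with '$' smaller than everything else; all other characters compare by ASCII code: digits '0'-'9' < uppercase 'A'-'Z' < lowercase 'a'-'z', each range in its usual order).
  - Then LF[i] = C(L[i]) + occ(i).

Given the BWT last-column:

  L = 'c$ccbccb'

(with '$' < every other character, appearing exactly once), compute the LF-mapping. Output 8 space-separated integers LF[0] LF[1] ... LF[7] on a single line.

Answer: 3 0 4 5 1 6 7 2

Derivation:
Char counts: '$':1, 'b':2, 'c':5
C (first-col start): C('$')=0, C('b')=1, C('c')=3
L[0]='c': occ=0, LF[0]=C('c')+0=3+0=3
L[1]='$': occ=0, LF[1]=C('$')+0=0+0=0
L[2]='c': occ=1, LF[2]=C('c')+1=3+1=4
L[3]='c': occ=2, LF[3]=C('c')+2=3+2=5
L[4]='b': occ=0, LF[4]=C('b')+0=1+0=1
L[5]='c': occ=3, LF[5]=C('c')+3=3+3=6
L[6]='c': occ=4, LF[6]=C('c')+4=3+4=7
L[7]='b': occ=1, LF[7]=C('b')+1=1+1=2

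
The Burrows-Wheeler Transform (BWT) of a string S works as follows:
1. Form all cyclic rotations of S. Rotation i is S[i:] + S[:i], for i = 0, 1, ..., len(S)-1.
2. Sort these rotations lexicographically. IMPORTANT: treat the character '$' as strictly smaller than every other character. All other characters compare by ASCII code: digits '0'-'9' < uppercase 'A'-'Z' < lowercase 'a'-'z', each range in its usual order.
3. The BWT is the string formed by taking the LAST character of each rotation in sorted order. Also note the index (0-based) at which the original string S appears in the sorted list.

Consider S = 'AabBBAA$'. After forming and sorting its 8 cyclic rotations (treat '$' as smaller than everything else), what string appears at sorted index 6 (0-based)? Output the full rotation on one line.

All 8 rotations (rotation i = S[i:]+S[:i]):
  rot[0] = AabBBAA$
  rot[1] = abBBAA$A
  rot[2] = bBBAA$Aa
  rot[3] = BBAA$Aab
  rot[4] = BAA$AabB
  rot[5] = AA$AabBB
  rot[6] = A$AabBBA
  rot[7] = $AabBBAA
Sorted (with $ < everything):
  sorted[0] = $AabBBAA
  sorted[1] = A$AabBBA
  sorted[2] = AA$AabBB
  sorted[3] = AabBBAA$
  sorted[4] = BAA$AabB
  sorted[5] = BBAA$Aab
  sorted[6] = abBBAA$A
  sorted[7] = bBBAA$Aa
sorted[6] = abBBAA$A

Answer: abBBAA$A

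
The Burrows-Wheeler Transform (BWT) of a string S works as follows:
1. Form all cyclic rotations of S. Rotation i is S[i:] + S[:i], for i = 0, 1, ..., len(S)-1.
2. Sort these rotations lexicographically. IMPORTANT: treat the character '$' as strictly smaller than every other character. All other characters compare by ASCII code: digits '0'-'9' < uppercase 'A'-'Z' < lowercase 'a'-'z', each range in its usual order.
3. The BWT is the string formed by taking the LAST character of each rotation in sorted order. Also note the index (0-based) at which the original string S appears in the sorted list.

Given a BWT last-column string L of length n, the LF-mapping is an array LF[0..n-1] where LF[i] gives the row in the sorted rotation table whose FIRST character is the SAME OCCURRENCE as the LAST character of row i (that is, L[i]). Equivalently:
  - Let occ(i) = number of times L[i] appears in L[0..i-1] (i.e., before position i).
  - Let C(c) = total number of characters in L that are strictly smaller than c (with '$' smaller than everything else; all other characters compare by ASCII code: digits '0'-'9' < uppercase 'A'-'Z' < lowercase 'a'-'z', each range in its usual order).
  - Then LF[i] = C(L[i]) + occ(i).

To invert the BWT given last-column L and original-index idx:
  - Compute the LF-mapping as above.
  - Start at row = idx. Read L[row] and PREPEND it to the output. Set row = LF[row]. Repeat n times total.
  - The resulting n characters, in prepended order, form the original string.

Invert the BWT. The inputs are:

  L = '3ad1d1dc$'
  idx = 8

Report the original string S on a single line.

LF mapping: 3 4 6 1 7 2 8 5 0
Walk LF starting at row 8, prepending L[row]:
  step 1: row=8, L[8]='$', prepend. Next row=LF[8]=0
  step 2: row=0, L[0]='3', prepend. Next row=LF[0]=3
  step 3: row=3, L[3]='1', prepend. Next row=LF[3]=1
  step 4: row=1, L[1]='a', prepend. Next row=LF[1]=4
  step 5: row=4, L[4]='d', prepend. Next row=LF[4]=7
  step 6: row=7, L[7]='c', prepend. Next row=LF[7]=5
  step 7: row=5, L[5]='1', prepend. Next row=LF[5]=2
  step 8: row=2, L[2]='d', prepend. Next row=LF[2]=6
  step 9: row=6, L[6]='d', prepend. Next row=LF[6]=8
Reversed output: dd1cda13$

Answer: dd1cda13$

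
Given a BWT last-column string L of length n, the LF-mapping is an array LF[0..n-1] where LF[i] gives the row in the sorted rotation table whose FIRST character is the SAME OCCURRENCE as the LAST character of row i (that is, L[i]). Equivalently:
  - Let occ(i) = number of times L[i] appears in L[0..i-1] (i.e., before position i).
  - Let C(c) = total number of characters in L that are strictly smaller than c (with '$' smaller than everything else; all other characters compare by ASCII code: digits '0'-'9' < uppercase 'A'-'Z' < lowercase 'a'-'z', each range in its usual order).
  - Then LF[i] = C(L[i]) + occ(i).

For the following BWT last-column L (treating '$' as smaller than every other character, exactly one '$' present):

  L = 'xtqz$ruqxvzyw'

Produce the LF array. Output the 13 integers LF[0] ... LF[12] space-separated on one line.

Char counts: '$':1, 'q':2, 'r':1, 't':1, 'u':1, 'v':1, 'w':1, 'x':2, 'y':1, 'z':2
C (first-col start): C('$')=0, C('q')=1, C('r')=3, C('t')=4, C('u')=5, C('v')=6, C('w')=7, C('x')=8, C('y')=10, C('z')=11
L[0]='x': occ=0, LF[0]=C('x')+0=8+0=8
L[1]='t': occ=0, LF[1]=C('t')+0=4+0=4
L[2]='q': occ=0, LF[2]=C('q')+0=1+0=1
L[3]='z': occ=0, LF[3]=C('z')+0=11+0=11
L[4]='$': occ=0, LF[4]=C('$')+0=0+0=0
L[5]='r': occ=0, LF[5]=C('r')+0=3+0=3
L[6]='u': occ=0, LF[6]=C('u')+0=5+0=5
L[7]='q': occ=1, LF[7]=C('q')+1=1+1=2
L[8]='x': occ=1, LF[8]=C('x')+1=8+1=9
L[9]='v': occ=0, LF[9]=C('v')+0=6+0=6
L[10]='z': occ=1, LF[10]=C('z')+1=11+1=12
L[11]='y': occ=0, LF[11]=C('y')+0=10+0=10
L[12]='w': occ=0, LF[12]=C('w')+0=7+0=7

Answer: 8 4 1 11 0 3 5 2 9 6 12 10 7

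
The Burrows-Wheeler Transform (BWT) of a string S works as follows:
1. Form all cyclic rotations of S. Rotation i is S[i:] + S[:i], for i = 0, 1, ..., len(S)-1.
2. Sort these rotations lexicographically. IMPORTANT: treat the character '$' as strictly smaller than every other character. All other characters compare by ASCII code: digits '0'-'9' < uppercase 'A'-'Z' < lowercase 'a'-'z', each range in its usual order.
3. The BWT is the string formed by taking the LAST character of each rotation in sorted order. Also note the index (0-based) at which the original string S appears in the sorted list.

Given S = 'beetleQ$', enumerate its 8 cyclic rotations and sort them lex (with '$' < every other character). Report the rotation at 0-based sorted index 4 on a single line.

Answer: eetleQ$b

Derivation:
All 8 rotations (rotation i = S[i:]+S[:i]):
  rot[0] = beetleQ$
  rot[1] = eetleQ$b
  rot[2] = etleQ$be
  rot[3] = tleQ$bee
  rot[4] = leQ$beet
  rot[5] = eQ$beetl
  rot[6] = Q$beetle
  rot[7] = $beetleQ
Sorted (with $ < everything):
  sorted[0] = $beetleQ
  sorted[1] = Q$beetle
  sorted[2] = beetleQ$
  sorted[3] = eQ$beetl
  sorted[4] = eetleQ$b
  sorted[5] = etleQ$be
  sorted[6] = leQ$beet
  sorted[7] = tleQ$bee
sorted[4] = eetleQ$b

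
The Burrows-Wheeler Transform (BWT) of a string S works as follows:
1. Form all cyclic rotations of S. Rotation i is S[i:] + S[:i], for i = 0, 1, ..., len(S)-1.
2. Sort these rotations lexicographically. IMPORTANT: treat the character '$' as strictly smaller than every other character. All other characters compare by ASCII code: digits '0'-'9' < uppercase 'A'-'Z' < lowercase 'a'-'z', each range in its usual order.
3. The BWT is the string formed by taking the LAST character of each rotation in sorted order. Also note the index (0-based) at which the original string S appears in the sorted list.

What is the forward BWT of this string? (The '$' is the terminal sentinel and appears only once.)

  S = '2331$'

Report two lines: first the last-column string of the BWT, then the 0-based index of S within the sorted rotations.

Answer: 13$32
2

Derivation:
All 5 rotations (rotation i = S[i:]+S[:i]):
  rot[0] = 2331$
  rot[1] = 331$2
  rot[2] = 31$23
  rot[3] = 1$233
  rot[4] = $2331
Sorted (with $ < everything):
  sorted[0] = $2331  (last char: '1')
  sorted[1] = 1$233  (last char: '3')
  sorted[2] = 2331$  (last char: '$')
  sorted[3] = 31$23  (last char: '3')
  sorted[4] = 331$2  (last char: '2')
Last column: 13$32
Original string S is at sorted index 2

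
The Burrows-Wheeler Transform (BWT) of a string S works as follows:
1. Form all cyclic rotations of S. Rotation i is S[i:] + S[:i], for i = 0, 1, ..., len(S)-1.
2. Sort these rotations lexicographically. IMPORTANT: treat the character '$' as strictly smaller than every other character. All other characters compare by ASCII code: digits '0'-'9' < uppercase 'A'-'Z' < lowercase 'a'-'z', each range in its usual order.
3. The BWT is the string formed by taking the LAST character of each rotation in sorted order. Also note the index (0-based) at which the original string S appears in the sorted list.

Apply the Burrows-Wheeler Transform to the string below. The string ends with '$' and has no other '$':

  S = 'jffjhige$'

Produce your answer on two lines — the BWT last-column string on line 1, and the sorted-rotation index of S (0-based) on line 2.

All 9 rotations (rotation i = S[i:]+S[:i]):
  rot[0] = jffjhige$
  rot[1] = ffjhige$j
  rot[2] = fjhige$jf
  rot[3] = jhige$jff
  rot[4] = hige$jffj
  rot[5] = ige$jffjh
  rot[6] = ge$jffjhi
  rot[7] = e$jffjhig
  rot[8] = $jffjhige
Sorted (with $ < everything):
  sorted[0] = $jffjhige  (last char: 'e')
  sorted[1] = e$jffjhig  (last char: 'g')
  sorted[2] = ffjhige$j  (last char: 'j')
  sorted[3] = fjhige$jf  (last char: 'f')
  sorted[4] = ge$jffjhi  (last char: 'i')
  sorted[5] = hige$jffj  (last char: 'j')
  sorted[6] = ige$jffjh  (last char: 'h')
  sorted[7] = jffjhige$  (last char: '$')
  sorted[8] = jhige$jff  (last char: 'f')
Last column: egjfijh$f
Original string S is at sorted index 7

Answer: egjfijh$f
7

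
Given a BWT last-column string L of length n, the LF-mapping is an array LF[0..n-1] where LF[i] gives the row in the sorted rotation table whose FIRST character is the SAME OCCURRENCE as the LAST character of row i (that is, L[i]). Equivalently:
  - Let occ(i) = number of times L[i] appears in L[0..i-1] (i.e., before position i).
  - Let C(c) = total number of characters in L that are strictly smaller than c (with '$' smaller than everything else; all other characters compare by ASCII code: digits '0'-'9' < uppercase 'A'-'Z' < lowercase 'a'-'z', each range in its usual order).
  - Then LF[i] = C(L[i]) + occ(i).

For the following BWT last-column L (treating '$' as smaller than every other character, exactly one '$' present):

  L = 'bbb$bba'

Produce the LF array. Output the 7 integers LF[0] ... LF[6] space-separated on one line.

Char counts: '$':1, 'a':1, 'b':5
C (first-col start): C('$')=0, C('a')=1, C('b')=2
L[0]='b': occ=0, LF[0]=C('b')+0=2+0=2
L[1]='b': occ=1, LF[1]=C('b')+1=2+1=3
L[2]='b': occ=2, LF[2]=C('b')+2=2+2=4
L[3]='$': occ=0, LF[3]=C('$')+0=0+0=0
L[4]='b': occ=3, LF[4]=C('b')+3=2+3=5
L[5]='b': occ=4, LF[5]=C('b')+4=2+4=6
L[6]='a': occ=0, LF[6]=C('a')+0=1+0=1

Answer: 2 3 4 0 5 6 1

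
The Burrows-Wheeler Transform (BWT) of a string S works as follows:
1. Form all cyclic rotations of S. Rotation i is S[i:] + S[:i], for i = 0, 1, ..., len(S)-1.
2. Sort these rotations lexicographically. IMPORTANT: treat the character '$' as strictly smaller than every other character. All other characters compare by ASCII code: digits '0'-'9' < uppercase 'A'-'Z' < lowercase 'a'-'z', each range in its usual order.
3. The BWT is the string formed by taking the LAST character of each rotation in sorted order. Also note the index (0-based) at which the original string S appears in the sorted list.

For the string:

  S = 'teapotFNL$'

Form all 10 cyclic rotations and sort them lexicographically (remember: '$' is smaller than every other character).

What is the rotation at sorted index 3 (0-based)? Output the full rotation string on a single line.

All 10 rotations (rotation i = S[i:]+S[:i]):
  rot[0] = teapotFNL$
  rot[1] = eapotFNL$t
  rot[2] = apotFNL$te
  rot[3] = potFNL$tea
  rot[4] = otFNL$teap
  rot[5] = tFNL$teapo
  rot[6] = FNL$teapot
  rot[7] = NL$teapotF
  rot[8] = L$teapotFN
  rot[9] = $teapotFNL
Sorted (with $ < everything):
  sorted[0] = $teapotFNL
  sorted[1] = FNL$teapot
  sorted[2] = L$teapotFN
  sorted[3] = NL$teapotF
  sorted[4] = apotFNL$te
  sorted[5] = eapotFNL$t
  sorted[6] = otFNL$teap
  sorted[7] = potFNL$tea
  sorted[8] = tFNL$teapo
  sorted[9] = teapotFNL$
sorted[3] = NL$teapotF

Answer: NL$teapotF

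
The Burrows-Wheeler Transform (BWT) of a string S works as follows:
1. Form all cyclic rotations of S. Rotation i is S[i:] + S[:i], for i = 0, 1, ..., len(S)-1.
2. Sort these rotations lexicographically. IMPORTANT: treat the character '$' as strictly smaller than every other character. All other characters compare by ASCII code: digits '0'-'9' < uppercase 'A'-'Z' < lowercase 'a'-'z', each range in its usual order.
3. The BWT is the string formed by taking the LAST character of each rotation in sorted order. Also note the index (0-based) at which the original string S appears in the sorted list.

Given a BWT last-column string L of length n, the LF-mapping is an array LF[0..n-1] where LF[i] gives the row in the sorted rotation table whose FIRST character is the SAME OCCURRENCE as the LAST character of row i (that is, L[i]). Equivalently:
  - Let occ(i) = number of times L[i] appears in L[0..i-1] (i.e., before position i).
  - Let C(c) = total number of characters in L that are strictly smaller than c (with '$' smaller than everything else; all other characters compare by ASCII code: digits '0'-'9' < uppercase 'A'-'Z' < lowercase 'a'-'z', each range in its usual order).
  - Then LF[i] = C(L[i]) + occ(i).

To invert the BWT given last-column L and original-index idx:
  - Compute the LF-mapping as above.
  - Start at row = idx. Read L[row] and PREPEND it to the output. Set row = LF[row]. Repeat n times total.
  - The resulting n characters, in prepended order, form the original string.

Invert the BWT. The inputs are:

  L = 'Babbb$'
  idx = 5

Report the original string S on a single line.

Answer: bbbaB$

Derivation:
LF mapping: 1 2 3 4 5 0
Walk LF starting at row 5, prepending L[row]:
  step 1: row=5, L[5]='$', prepend. Next row=LF[5]=0
  step 2: row=0, L[0]='B', prepend. Next row=LF[0]=1
  step 3: row=1, L[1]='a', prepend. Next row=LF[1]=2
  step 4: row=2, L[2]='b', prepend. Next row=LF[2]=3
  step 5: row=3, L[3]='b', prepend. Next row=LF[3]=4
  step 6: row=4, L[4]='b', prepend. Next row=LF[4]=5
Reversed output: bbbaB$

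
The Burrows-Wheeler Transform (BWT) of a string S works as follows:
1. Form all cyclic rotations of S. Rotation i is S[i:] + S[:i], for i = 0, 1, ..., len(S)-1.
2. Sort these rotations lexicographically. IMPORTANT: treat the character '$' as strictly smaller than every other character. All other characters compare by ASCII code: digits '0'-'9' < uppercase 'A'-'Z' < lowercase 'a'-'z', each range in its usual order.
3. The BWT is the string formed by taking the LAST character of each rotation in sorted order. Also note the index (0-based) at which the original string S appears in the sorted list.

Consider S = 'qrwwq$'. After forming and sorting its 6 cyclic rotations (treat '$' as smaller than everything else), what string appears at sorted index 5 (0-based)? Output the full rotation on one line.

Answer: wwq$qr

Derivation:
All 6 rotations (rotation i = S[i:]+S[:i]):
  rot[0] = qrwwq$
  rot[1] = rwwq$q
  rot[2] = wwq$qr
  rot[3] = wq$qrw
  rot[4] = q$qrww
  rot[5] = $qrwwq
Sorted (with $ < everything):
  sorted[0] = $qrwwq
  sorted[1] = q$qrww
  sorted[2] = qrwwq$
  sorted[3] = rwwq$q
  sorted[4] = wq$qrw
  sorted[5] = wwq$qr
sorted[5] = wwq$qr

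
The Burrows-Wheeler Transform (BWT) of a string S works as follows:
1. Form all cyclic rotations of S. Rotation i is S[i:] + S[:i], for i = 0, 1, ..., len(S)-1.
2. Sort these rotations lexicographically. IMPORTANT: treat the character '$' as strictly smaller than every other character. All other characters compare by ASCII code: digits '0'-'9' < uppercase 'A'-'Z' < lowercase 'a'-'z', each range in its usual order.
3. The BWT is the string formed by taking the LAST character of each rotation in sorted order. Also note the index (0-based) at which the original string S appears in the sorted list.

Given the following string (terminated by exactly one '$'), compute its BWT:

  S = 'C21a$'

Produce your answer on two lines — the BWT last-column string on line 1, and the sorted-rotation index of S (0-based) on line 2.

All 5 rotations (rotation i = S[i:]+S[:i]):
  rot[0] = C21a$
  rot[1] = 21a$C
  rot[2] = 1a$C2
  rot[3] = a$C21
  rot[4] = $C21a
Sorted (with $ < everything):
  sorted[0] = $C21a  (last char: 'a')
  sorted[1] = 1a$C2  (last char: '2')
  sorted[2] = 21a$C  (last char: 'C')
  sorted[3] = C21a$  (last char: '$')
  sorted[4] = a$C21  (last char: '1')
Last column: a2C$1
Original string S is at sorted index 3

Answer: a2C$1
3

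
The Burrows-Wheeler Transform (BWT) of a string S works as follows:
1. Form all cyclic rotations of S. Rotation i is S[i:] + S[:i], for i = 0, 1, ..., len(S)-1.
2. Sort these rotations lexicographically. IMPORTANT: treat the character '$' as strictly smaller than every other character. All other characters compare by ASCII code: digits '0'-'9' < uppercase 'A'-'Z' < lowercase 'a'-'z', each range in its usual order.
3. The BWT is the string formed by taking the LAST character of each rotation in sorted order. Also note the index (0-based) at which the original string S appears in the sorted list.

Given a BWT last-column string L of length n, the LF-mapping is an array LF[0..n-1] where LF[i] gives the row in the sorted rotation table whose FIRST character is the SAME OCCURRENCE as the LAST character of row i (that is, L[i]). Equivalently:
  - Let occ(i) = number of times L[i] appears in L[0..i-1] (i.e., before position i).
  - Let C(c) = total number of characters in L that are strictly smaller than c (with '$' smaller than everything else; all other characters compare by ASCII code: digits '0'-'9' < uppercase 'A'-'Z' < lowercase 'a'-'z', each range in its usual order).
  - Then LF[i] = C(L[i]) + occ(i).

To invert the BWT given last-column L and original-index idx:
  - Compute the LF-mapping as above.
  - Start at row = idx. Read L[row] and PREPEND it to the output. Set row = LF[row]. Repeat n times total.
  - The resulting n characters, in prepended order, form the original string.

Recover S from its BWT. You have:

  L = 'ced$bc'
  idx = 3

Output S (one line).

Answer: cebdc$

Derivation:
LF mapping: 2 5 4 0 1 3
Walk LF starting at row 3, prepending L[row]:
  step 1: row=3, L[3]='$', prepend. Next row=LF[3]=0
  step 2: row=0, L[0]='c', prepend. Next row=LF[0]=2
  step 3: row=2, L[2]='d', prepend. Next row=LF[2]=4
  step 4: row=4, L[4]='b', prepend. Next row=LF[4]=1
  step 5: row=1, L[1]='e', prepend. Next row=LF[1]=5
  step 6: row=5, L[5]='c', prepend. Next row=LF[5]=3
Reversed output: cebdc$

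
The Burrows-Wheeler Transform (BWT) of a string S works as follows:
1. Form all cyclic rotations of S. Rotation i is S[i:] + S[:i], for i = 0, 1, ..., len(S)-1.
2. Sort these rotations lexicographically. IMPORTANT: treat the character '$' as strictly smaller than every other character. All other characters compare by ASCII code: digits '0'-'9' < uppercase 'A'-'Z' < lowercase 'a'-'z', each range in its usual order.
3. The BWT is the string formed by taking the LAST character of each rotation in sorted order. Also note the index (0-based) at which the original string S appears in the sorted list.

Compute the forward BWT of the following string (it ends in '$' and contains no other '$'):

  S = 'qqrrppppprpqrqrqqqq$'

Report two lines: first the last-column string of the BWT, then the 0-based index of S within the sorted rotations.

All 20 rotations (rotation i = S[i:]+S[:i]):
  rot[0] = qqrrppppprpqrqrqqqq$
  rot[1] = qrrppppprpqrqrqqqq$q
  rot[2] = rrppppprpqrqrqqqq$qq
  rot[3] = rppppprpqrqrqqqq$qqr
  rot[4] = ppppprpqrqrqqqq$qqrr
  rot[5] = pppprpqrqrqqqq$qqrrp
  rot[6] = ppprpqrqrqqqq$qqrrpp
  rot[7] = pprpqrqrqqqq$qqrrppp
  rot[8] = prpqrqrqqqq$qqrrpppp
  rot[9] = rpqrqrqqqq$qqrrppppp
  rot[10] = pqrqrqqqq$qqrrpppppr
  rot[11] = qrqrqqqq$qqrrppppprp
  rot[12] = rqrqqqq$qqrrppppprpq
  rot[13] = qrqqqq$qqrrppppprpqr
  rot[14] = rqqqq$qqrrppppprpqrq
  rot[15] = qqqq$qqrrppppprpqrqr
  rot[16] = qqq$qqrrppppprpqrqrq
  rot[17] = qq$qqrrppppprpqrqrqq
  rot[18] = q$qqrrppppprpqrqrqqq
  rot[19] = $qqrrppppprpqrqrqqqq
Sorted (with $ < everything):
  sorted[0] = $qqrrppppprpqrqrqqqq  (last char: 'q')
  sorted[1] = ppppprpqrqrqqqq$qqrr  (last char: 'r')
  sorted[2] = pppprpqrqrqqqq$qqrrp  (last char: 'p')
  sorted[3] = ppprpqrqrqqqq$qqrrpp  (last char: 'p')
  sorted[4] = pprpqrqrqqqq$qqrrppp  (last char: 'p')
  sorted[5] = pqrqrqqqq$qqrrpppppr  (last char: 'r')
  sorted[6] = prpqrqrqqqq$qqrrpppp  (last char: 'p')
  sorted[7] = q$qqrrppppprpqrqrqqq  (last char: 'q')
  sorted[8] = qq$qqrrppppprpqrqrqq  (last char: 'q')
  sorted[9] = qqq$qqrrppppprpqrqrq  (last char: 'q')
  sorted[10] = qqqq$qqrrppppprpqrqr  (last char: 'r')
  sorted[11] = qqrrppppprpqrqrqqqq$  (last char: '$')
  sorted[12] = qrqqqq$qqrrppppprpqr  (last char: 'r')
  sorted[13] = qrqrqqqq$qqrrppppprp  (last char: 'p')
  sorted[14] = qrrppppprpqrqrqqqq$q  (last char: 'q')
  sorted[15] = rppppprpqrqrqqqq$qqr  (last char: 'r')
  sorted[16] = rpqrqrqqqq$qqrrppppp  (last char: 'p')
  sorted[17] = rqqqq$qqrrppppprpqrq  (last char: 'q')
  sorted[18] = rqrqqqq$qqrrppppprpq  (last char: 'q')
  sorted[19] = rrppppprpqrqrqqqq$qq  (last char: 'q')
Last column: qrppprpqqqr$rpqrpqqq
Original string S is at sorted index 11

Answer: qrppprpqqqr$rpqrpqqq
11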